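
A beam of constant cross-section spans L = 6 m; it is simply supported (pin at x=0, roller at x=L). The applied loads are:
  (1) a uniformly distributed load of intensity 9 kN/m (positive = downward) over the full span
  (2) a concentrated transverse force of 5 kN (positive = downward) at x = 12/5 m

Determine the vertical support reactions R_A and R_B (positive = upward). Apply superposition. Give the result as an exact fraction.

R_A = 30 kN, R_B = 29 kN

Load 1 — uniform load w=9 kN/m over full span:
  R_A = wL/2 = 9·6/2 = 27 kN
  R_B = wL/2 = 9·6/2 = 27 kN
Load 2 — point force P=5 kN at a=12/5 m (b=L-a=18/5):
  R_A = Pb/L = 5·(18/5)/6 = 3 kN
  R_B = Pa/L = 5·(12/5)/6 = 2 kN
Superposition: R_A = 30 kN, R_B = 29 kN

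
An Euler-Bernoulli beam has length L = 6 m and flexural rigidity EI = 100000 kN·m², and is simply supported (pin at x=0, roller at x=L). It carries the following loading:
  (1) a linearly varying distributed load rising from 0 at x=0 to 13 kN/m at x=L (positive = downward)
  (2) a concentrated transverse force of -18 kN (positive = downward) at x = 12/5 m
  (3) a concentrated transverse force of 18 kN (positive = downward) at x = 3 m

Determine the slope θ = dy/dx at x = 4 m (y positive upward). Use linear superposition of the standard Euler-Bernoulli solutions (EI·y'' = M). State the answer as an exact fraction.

θ(4) = 60527/225000000 rad

Load 1 — triangular load w₀=13 kN/m (0→w₀ over full span):
  θ_1 = -w₀(7L⁴-30L²x²+15x⁴)/(360LEI) = -13·(7·6⁴-30·6²·4²+15·4⁴)/(360·6·100000) = 1183/4500000 rad
Load 2 — point force P=-18 kN at a=12/5 m (b=L-a=18/5):
  θ_2 = -Pa(2L²-6Lx+3x²+a²)/(6LEI)  [x>a] = -(-18)·(12/5)·(2·6²-6·6·4+3·4²+(12/5)²)/(6·6·100000) = -171/781250 rad
Load 3 — point force P=18 kN at a=3 m (b=L-a=3):
  θ_3 = -Pa(2L²-6Lx+3x²+a²)/(6LEI)  [x>a] = -18·3·(2·6²-6·6·4+3·4²+3²)/(6·6·100000) = 9/40000 rad
Superposition: θ = Σ θ_i = 60527/225000000 rad ≈ 0.000269 rad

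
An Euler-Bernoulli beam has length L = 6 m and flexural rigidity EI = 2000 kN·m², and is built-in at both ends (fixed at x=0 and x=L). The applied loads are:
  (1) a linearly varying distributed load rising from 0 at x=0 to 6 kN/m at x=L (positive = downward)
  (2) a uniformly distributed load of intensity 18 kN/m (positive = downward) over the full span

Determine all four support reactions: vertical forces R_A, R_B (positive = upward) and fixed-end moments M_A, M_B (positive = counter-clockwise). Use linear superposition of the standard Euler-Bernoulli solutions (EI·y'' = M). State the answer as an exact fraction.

R_A = 297/5 kN, M_A = 306/5 kN·m, R_B = 333/5 kN, M_B = -324/5 kN·m

Load 1 — triangular load w₀=6 kN/m (0→w₀ over full span):
  R_A = 3w₀L/20 = 3·6·6/20 = 27/5 kN
  M_A = w₀L²/30 = 6·6²/30 = 36/5 kN·m
  R_B = 7w₀L/20 = 7·6·6/20 = 63/5 kN
  M_B = -w₀L²/20 = -6·6²/20 = -54/5 kN·m
Load 2 — uniform load w=18 kN/m over full span:
  R_A = wL/2 = 18·6/2 = 54 kN
  M_A = wL²/12 = 18·6²/12 = 54 kN·m
  R_B = wL/2 = 18·6/2 = 54 kN
  M_B = -wL²/12 = -18·6²/12 = -54 kN·m
Superposition: R_A = 297/5 kN, M_A = 306/5 kN·m, R_B = 333/5 kN, M_B = -324/5 kN·m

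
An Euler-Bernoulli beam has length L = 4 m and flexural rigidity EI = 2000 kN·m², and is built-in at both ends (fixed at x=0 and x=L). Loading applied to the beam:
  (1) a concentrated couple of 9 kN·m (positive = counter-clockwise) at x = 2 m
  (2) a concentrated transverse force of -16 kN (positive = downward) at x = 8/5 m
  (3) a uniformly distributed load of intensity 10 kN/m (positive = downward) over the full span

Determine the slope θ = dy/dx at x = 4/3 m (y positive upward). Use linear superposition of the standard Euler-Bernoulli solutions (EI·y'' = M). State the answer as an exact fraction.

Load 1 — applied couple M₀=9 kN·m at a=2 m (b=L-a=2):
  θ_1 = (R_Ax²/2 - M_Ax)/EI  [x≤a] with R_A=27/8, M_A=9/4 = ((27/8)·(4/3)²/2 - (9/4)·(4/3))/2000 = 0 rad
Load 2 — point force P=-16 kN at a=8/5 m (b=L-a=12/5):
  θ_2 = -Pb²x(2aL-(3a+b)x)/(2L³EI)  [x≤a] = -(-16)·(12/5)²·(4/3)·(2·(8/5)·4-(3·(8/5)+(12/5))·(4/3))/(2·4³·2000) = 24/15625 rad
Load 3 — uniform load w=10 kN/m over full span:
  θ_3 = -wx(L-x)(L-2x)/(12EI) = -10·(4/3)·(4-(4/3))·(4-2·(4/3))/(12·2000) = -4/2025 rad
Superposition: θ = Σ θ_i = -556/1265625 rad ≈ -0.000439 rad

θ(4/3) = -556/1265625 rad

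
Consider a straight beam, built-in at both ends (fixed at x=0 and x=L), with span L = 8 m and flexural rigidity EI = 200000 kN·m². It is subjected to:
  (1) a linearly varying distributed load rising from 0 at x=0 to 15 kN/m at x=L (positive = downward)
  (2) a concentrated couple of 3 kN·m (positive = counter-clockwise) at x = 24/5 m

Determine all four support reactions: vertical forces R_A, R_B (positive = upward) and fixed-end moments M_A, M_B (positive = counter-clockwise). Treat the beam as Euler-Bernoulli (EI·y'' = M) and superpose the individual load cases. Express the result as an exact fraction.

Load 1 — triangular load w₀=15 kN/m (0→w₀ over full span):
  R_A = 3w₀L/20 = 3·15·8/20 = 18 kN
  M_A = w₀L²/30 = 15·8²/30 = 32 kN·m
  R_B = 7w₀L/20 = 7·15·8/20 = 42 kN
  M_B = -w₀L²/20 = -15·8²/20 = -48 kN·m
Load 2 — applied couple M₀=3 kN·m at a=24/5 m (b=L-a=16/5):
  R_A = 6M₀ab/L³ = 6·3·(24/5)·(16/5)/8³ = 27/50 kN
  M_A = M₀b(2a-b)/L² = 3·(16/5)·(2·(24/5)-(16/5))/8² = 24/25 kN·m
  R_B = -6M₀ab/L³ = -6·3·(24/5)·(16/5)/8³ = -27/50 kN
  M_B = M₀a(2b-a)/L² = 3·(24/5)·(2·(16/5)-(24/5))/8² = 9/25 kN·m
Superposition: R_A = 927/50 kN, M_A = 824/25 kN·m, R_B = 2073/50 kN, M_B = -1191/25 kN·m

R_A = 927/50 kN, M_A = 824/25 kN·m, R_B = 2073/50 kN, M_B = -1191/25 kN·m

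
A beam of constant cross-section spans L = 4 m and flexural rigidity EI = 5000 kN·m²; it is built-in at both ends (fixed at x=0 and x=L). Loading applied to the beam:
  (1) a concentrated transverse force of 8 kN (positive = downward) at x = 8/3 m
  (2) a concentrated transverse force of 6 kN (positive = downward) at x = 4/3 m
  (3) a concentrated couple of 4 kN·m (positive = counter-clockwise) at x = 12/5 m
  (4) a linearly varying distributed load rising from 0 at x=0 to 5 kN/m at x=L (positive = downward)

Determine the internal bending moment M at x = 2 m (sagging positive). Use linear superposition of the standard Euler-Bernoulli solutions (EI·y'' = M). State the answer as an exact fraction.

Load 1 — point force P=8 kN at a=8/3 m (b=L-a=4/3):
  M_1 = Pb²(3a+b)x/L³ - Pab²/L²  [x≤a] = 8·(4/3)²·(3·(8/3)+(4/3))·2/4³ - 8·(8/3)·(4/3)²/4² = 16/9 kN·m
Load 2 — point force P=6 kN at a=4/3 m (b=L-a=8/3):
  M_2 = Pa²(a+3b)(L-x)/L³ - Pa²b/L²  [x>a] = 6·(4/3)²·((4/3)+3·(8/3))·(4-2)/4³ - 6·(4/3)²·(8/3)/4² = 4/3 kN·m
Load 3 — applied couple M₀=4 kN·m at a=12/5 m (b=L-a=8/5):
  M_3 = R_Ax - M_A  [x≤a] with R_A=36/25, M_A=32/25 = (36/25)·2 - (32/25) = 8/5 kN·m
Load 4 — triangular load w₀=5 kN/m (0→w₀ over full span):
  M_4 = 3w₀Lx/20 - w₀L²/30 - w₀x³/(6L) = 3·5·4·2/20 - 5·4²/30 - 5·2³/(6·4) = 5/3 kN·m
Superposition: M = Σ M_i = 287/45 kN·m ≈ 6.377778 kN·m

M(2) = 287/45 kN·m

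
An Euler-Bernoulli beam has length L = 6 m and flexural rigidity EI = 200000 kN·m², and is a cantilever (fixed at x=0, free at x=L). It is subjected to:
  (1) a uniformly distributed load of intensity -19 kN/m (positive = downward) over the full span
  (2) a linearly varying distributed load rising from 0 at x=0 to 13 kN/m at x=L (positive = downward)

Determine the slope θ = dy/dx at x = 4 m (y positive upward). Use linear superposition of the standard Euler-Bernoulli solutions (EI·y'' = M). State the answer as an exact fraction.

θ(4) = 91/56250 rad

Load 1 — uniform load w=-19 kN/m over full span:
  θ_1 = -wx(x²-3Lx+3L²)/(6EI) = -(-19)·4·(4²-3·6·4+3·6²)/(6·200000) = 247/75000 rad
Load 2 — triangular load w₀=13 kN/m (0→w₀ over full span):
  θ_2 = (w₀Lx²/4-w₀L²x/3-w₀x⁴/(24L))/EI = (13·6·4²/4-13·6²·4/3-13·4⁴/(24·6))/200000 = -377/225000 rad
Superposition: θ = Σ θ_i = 91/56250 rad ≈ 0.001618 rad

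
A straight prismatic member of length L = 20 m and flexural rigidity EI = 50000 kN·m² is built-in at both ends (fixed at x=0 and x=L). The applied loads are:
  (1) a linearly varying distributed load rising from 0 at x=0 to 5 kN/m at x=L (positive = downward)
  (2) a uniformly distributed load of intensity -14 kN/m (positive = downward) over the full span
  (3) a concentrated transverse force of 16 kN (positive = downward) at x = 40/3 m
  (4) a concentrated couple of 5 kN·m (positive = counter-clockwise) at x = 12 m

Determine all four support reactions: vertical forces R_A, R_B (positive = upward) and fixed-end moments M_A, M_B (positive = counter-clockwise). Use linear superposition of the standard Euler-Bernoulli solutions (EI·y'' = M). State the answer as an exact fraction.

Load 1 — triangular load w₀=5 kN/m (0→w₀ over full span):
  R_A = 3w₀L/20 = 3·5·20/20 = 15 kN
  M_A = w₀L²/30 = 5·20²/30 = 200/3 kN·m
  R_B = 7w₀L/20 = 7·5·20/20 = 35 kN
  M_B = -w₀L²/20 = -5·20²/20 = -100 kN·m
Load 2 — uniform load w=-14 kN/m over full span:
  R_A = wL/2 = (-14)·20/2 = -140 kN
  M_A = wL²/12 = (-14)·20²/12 = -1400/3 kN·m
  R_B = wL/2 = (-14)·20/2 = -140 kN
  M_B = -wL²/12 = -(-14)·20²/12 = 1400/3 kN·m
Load 3 — point force P=16 kN at a=40/3 m (b=L-a=20/3):
  R_A = Pb²(3a+b)/L³ = 16·(20/3)²·(3·(40/3)+(20/3))/20³ = 112/27 kN
  M_A = Pab²/L² = 16·(40/3)·(20/3)²/20² = 640/27 kN·m
  R_B = Pa²(a+3b)/L³ = 16·(40/3)²·((40/3)+3·(20/3))/20³ = 320/27 kN
  M_B = -Pa²b/L² = -16·(40/3)²·(20/3)/20² = -1280/27 kN·m
Load 4 — applied couple M₀=5 kN·m at a=12 m (b=L-a=8):
  R_A = 6M₀ab/L³ = 6·5·12·8/20³ = 9/25 kN
  M_A = M₀b(2a-b)/L² = 5·8·(2·12-8)/20² = 8/5 kN·m
  R_B = -6M₀ab/L³ = -6·5·12·8/20³ = -9/25 kN
  M_B = M₀a(2b-a)/L² = 5·12·(2·8-12)/20² = 3/5 kN·m
Superposition: R_A = -81332/675 kN, M_A = -50584/135 kN·m, R_B = -63118/675 kN, M_B = 43181/135 kN·m

R_A = -81332/675 kN, M_A = -50584/135 kN·m, R_B = -63118/675 kN, M_B = 43181/135 kN·m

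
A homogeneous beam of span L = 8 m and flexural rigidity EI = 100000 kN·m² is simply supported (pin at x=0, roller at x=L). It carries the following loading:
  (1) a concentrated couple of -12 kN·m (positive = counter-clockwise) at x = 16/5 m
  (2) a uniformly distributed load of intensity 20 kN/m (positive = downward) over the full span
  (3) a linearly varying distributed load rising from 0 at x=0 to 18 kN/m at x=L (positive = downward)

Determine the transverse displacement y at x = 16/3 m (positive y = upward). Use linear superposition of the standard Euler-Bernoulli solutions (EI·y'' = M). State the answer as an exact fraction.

Load 1 — applied couple M₀=-12 kN·m at a=16/5 m (b=L-a=24/5):
  y_1 = (M₀x³/(6L)-M₀(x-a)²/2+C₁x)/EI  [x>a] with C₁=M₀(3b²-L²)/(6L)=-32/25 = ((-12)·(16/3)³/(6·8)-(-12)·((16/3)-(16/5))²/2+(-32/25)·(16/3))/100000 = -368/2109375 m
Load 2 — uniform load w=20 kN/m over full span:
  y_2 = -wx(L³-2Lx²+x³)/(24EI) = -20·(16/3)·(8³-2·8·(16/3)²+(16/3)³)/(24·100000) = -1408/151875 m
Load 3 — triangular load w₀=18 kN/m (0→w₀ over full span):
  y_3 = -w₀x(7L⁴-10L²x²+3x⁴)/(360LEI) = -18·(16/3)·(7·8⁴-10·8²·(16/3)²+3·(16/3)⁴)/(360·8·100000) = -1088/253125 m
Superposition: y = Σ y_i = -260912/18984375 m ≈ -0.013744 m

y(16/3) = -260912/18984375 m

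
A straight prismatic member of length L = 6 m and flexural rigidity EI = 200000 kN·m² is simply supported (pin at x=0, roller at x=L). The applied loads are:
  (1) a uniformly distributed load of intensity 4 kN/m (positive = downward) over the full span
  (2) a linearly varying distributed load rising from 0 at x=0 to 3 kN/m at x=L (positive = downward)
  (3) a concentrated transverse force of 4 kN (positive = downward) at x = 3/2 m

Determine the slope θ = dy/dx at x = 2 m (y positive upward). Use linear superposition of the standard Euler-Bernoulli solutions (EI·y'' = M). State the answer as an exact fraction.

θ(2) = -3197/24000000 rad

Load 1 — uniform load w=4 kN/m over full span:
  θ_1 = -w(L³-6Lx²+4x³)/(24EI) = -4·(6³-6·6·2²+4·2³)/(24·200000) = -13/150000 rad
Load 2 — triangular load w₀=3 kN/m (0→w₀ over full span):
  θ_2 = -w₀(7L⁴-30L²x²+15x⁴)/(360LEI) = -3·(7·6⁴-30·6²·2²+15·2⁴)/(360·6·200000) = -13/375000 rad
Load 3 — point force P=4 kN at a=3/2 m (b=L-a=9/2):
  θ_3 = -Pa(2L²-6Lx+3x²+a²)/(6LEI)  [x>a] = -4·(3/2)·(2·6²-6·6·2+3·2²+(3/2)²)/(6·6·200000) = -19/1600000 rad
Superposition: θ = Σ θ_i = -3197/24000000 rad ≈ -0.000133 rad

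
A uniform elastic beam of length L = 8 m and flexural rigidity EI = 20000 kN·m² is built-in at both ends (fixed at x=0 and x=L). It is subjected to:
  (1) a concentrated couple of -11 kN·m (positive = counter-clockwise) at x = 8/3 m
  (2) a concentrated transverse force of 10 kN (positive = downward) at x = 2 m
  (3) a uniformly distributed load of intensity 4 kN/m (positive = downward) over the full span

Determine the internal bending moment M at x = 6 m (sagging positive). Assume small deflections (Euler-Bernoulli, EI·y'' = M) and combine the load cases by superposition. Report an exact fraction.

Load 1 — applied couple M₀=-11 kN·m at a=8/3 m (b=L-a=16/3):
  M_1 = R_Ax - M_A - M₀  [x>a] with R_A=-11/6, M_A=0 = (-11/6)·6 - 0 - (-11) = 0 kN·m
Load 2 — point force P=10 kN at a=2 m (b=L-a=6):
  M_2 = Pa²(a+3b)(L-x)/L³ - Pa²b/L²  [x>a] = 10·2²·(2+3·6)·(8-6)/8³ - 10·2²·6/8² = -5/8 kN·m
Load 3 — uniform load w=4 kN/m over full span:
  M_3 = wLx/2 - wL²/12 - wx²/2 = 4·8·6/2 - 4·8²/12 - 4·6²/2 = 8/3 kN·m
Superposition: M = Σ M_i = 49/24 kN·m ≈ 2.041667 kN·m

M(6) = 49/24 kN·m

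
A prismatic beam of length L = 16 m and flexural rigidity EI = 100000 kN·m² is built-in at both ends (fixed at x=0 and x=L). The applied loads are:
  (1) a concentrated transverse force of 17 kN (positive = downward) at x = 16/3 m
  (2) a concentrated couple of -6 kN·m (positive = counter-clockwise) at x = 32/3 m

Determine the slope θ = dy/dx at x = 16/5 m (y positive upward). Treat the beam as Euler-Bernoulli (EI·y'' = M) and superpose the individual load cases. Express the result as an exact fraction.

θ(16/5) = -1279/2109375 rad

Load 1 — point force P=17 kN at a=16/3 m (b=L-a=32/3):
  θ_1 = -Pb²x(2aL-(3a+b)x)/(2L³EI)  [x≤a] = -17·(32/3)²·(16/5)·(2·(16/3)·16-(3·(16/3)+(32/3))·(16/5))/(2·16³·100000) = -272/421875 rad
Load 2 — applied couple M₀=-6 kN·m at a=32/3 m (b=L-a=16/3):
  θ_2 = (R_Ax²/2 - M_Ax)/EI  [x≤a] with R_A=-1/2, M_A=-2 = ((-1/2)·(16/5)²/2 - (-2)·(16/5))/100000 = 3/78125 rad
Superposition: θ = Σ θ_i = -1279/2109375 rad ≈ -0.000606 rad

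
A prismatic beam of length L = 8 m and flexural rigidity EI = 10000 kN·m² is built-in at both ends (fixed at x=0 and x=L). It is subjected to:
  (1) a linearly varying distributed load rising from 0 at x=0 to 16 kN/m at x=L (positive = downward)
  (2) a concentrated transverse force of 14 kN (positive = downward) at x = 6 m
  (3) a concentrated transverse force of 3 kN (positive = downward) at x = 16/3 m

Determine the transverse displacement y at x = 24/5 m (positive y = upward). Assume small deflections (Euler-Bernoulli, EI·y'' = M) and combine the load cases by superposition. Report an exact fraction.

y(24/5) = -211119/19531250 m

Load 1 — triangular load w₀=16 kN/m (0→w₀ over full span):
  y_1 = -w₀x²(L-x)²(x+2L)/(120LEI) = -16·(24/5)²·(8-(24/5))²·((24/5)+2·8)/(120·8·10000) = -79872/9765625 m
Load 2 — point force P=14 kN at a=6 m (b=L-a=2):
  y_2 = -Pb²x²(3aL-(3a+b)x)/(6L³EI)  [x≤a] = -14·2²·(24/5)²·(3·6·8-(3·6+2)·(24/5))/(6·8³·10000) = -63/31250 m
Load 3 — point force P=3 kN at a=16/3 m (b=L-a=8/3):
  y_3 = -Pb²x²(3aL-(3a+b)x)/(6L³EI)  [x≤a] = -3·(8/3)²·(24/5)²·(3·(16/3)·8-(3·(16/3)+(8/3))·(24/5))/(6·8³·10000) = -48/78125 m
Superposition: y = Σ y_i = -211119/19531250 m ≈ -0.010809 m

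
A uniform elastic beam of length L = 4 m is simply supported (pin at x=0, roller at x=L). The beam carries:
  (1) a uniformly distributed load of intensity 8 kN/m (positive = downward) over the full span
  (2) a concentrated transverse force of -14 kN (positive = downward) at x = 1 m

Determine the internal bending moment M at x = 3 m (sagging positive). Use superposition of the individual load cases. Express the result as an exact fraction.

M(3) = 17/2 kN·m

Load 1 — uniform load w=8 kN/m over full span:
  M_1 = wx(L-x)/2 = 8·3·(4-3)/2 = 12 kN·m
Load 2 — point force P=-14 kN at a=1 m (b=L-a=3):
  M_2 = Pa(L-x)/L  [x>a] = (-14)·1·(4-3)/4 = -7/2 kN·m
Superposition: M = Σ M_i = 17/2 kN·m ≈ 8.500000 kN·m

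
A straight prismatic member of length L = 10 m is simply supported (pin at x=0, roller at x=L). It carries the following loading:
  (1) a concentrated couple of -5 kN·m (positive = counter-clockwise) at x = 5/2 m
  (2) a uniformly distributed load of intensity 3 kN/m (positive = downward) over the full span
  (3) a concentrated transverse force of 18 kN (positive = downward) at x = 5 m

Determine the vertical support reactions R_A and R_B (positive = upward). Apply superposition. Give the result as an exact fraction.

R_A = 47/2 kN, R_B = 49/2 kN

Load 1 — applied couple M₀=-5 kN·m at a=5/2 m (b=L-a=15/2):
  R_A = M₀/L = (-5)/10 = -1/2 kN
  R_B = -M₀/L = -(-5)/10 = 1/2 kN
Load 2 — uniform load w=3 kN/m over full span:
  R_A = wL/2 = 3·10/2 = 15 kN
  R_B = wL/2 = 3·10/2 = 15 kN
Load 3 — point force P=18 kN at a=5 m (b=L-a=5):
  R_A = Pb/L = 18·5/10 = 9 kN
  R_B = Pa/L = 18·5/10 = 9 kN
Superposition: R_A = 47/2 kN, R_B = 49/2 kN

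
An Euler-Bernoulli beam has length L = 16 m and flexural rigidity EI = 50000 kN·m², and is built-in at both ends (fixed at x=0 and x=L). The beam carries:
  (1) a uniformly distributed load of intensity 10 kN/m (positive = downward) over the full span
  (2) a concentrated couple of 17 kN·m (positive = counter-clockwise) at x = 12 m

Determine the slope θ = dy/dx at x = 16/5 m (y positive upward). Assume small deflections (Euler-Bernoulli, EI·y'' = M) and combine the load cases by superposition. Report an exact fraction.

θ(16/5) = -529/78125 rad

Load 1 — uniform load w=10 kN/m over full span:
  θ_1 = -wx(L-x)(L-2x)/(12EI) = -10·(16/5)·(16-(16/5))·(16-2·(16/5))/(12·50000) = -512/78125 rad
Load 2 — applied couple M₀=17 kN·m at a=12 m (b=L-a=4):
  θ_2 = (R_Ax²/2 - M_Ax)/EI  [x≤a] with R_A=153/128, M_A=85/16 = ((153/128)·(16/5)²/2 - (85/16)·(16/5))/50000 = -17/78125 rad
Superposition: θ = Σ θ_i = -529/78125 rad ≈ -0.006771 rad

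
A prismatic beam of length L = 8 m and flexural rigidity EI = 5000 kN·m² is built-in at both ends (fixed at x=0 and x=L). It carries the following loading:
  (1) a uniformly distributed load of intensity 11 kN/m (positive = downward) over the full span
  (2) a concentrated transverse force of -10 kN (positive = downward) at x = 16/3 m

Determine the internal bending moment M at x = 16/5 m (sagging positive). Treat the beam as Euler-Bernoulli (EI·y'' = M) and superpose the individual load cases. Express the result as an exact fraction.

M(16/5) = 15824/675 kN·m

Load 1 — uniform load w=11 kN/m over full span:
  M_1 = wLx/2 - wL²/12 - wx²/2 = 11·8·(16/5)/2 - 11·8²/12 - 11·(16/5)²/2 = 1936/75 kN·m
Load 2 — point force P=-10 kN at a=16/3 m (b=L-a=8/3):
  M_2 = Pb²(3a+b)x/L³ - Pab²/L²  [x≤a] = (-10)·(8/3)²·(3·(16/3)+(8/3))·(16/5)/8³ - (-10)·(16/3)·(8/3)²/8² = -64/27 kN·m
Superposition: M = Σ M_i = 15824/675 kN·m ≈ 23.442963 kN·m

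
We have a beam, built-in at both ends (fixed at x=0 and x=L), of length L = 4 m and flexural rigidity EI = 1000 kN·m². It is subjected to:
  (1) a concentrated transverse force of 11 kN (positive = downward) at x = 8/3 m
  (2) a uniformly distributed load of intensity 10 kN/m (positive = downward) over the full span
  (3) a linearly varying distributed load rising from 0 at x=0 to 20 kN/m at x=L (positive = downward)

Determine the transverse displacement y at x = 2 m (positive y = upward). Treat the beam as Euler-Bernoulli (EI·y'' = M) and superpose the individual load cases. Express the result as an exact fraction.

y(2) = -13/810 m

Load 1 — point force P=11 kN at a=8/3 m (b=L-a=4/3):
  y_1 = -Pb²x²(3aL-(3a+b)x)/(6L³EI)  [x≤a] = -11·(4/3)²·2²·(3·(8/3)·4-(3·(8/3)+(4/3))·2)/(6·4³·1000) = -11/4050 m
Load 2 — uniform load w=10 kN/m over full span:
  y_2 = -wx²(L-x)²/(24EI) = -10·2²·(4-2)²/(24·1000) = -1/150 m
Load 3 — triangular load w₀=20 kN/m (0→w₀ over full span):
  y_3 = -w₀x²(L-x)²(x+2L)/(120LEI) = -20·2²·(4-2)²·(2+2·4)/(120·4·1000) = -1/150 m
Superposition: y = Σ y_i = -13/810 m ≈ -0.016049 m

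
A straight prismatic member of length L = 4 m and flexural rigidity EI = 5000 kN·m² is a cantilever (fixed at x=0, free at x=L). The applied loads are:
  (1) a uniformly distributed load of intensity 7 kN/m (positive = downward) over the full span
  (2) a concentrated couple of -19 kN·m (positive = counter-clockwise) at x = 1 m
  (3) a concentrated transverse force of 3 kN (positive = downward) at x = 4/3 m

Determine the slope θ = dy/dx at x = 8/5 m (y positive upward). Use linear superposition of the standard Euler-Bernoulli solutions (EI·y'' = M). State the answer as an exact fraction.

Load 1 — uniform load w=7 kN/m over full span:
  θ_1 = -wx(x²-3Lx+3L²)/(6EI) = -7·(8/5)·((8/5)²-3·4·(8/5)+3·4²)/(6·5000) = -2744/234375 rad
Load 2 — applied couple M₀=-19 kN·m at a=1 m (b=L-a=3):
  θ_2 = M₀a/EI  [x>a] = (-19)·1/5000 = -19/5000 rad
Load 3 — point force P=3 kN at a=4/3 m (b=L-a=8/3):
  θ_3 = -Pa²/(2EI)  [x>a] = -3·(4/3)²/(2·5000) = -1/1875 rad
Superposition: θ = Σ θ_i = -30077/1875000 rad ≈ -0.016041 rad

θ(8/5) = -30077/1875000 rad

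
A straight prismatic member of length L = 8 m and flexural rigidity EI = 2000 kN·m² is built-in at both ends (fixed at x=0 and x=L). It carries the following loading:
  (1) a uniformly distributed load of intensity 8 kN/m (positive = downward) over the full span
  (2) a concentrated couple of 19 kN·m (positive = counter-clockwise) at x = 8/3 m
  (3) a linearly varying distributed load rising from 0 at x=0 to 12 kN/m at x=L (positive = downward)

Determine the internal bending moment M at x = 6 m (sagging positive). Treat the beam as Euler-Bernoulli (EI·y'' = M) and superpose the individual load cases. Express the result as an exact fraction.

Load 1 — uniform load w=8 kN/m over full span:
  M_1 = wLx/2 - wL²/12 - wx²/2 = 8·8·6/2 - 8·8²/12 - 8·6²/2 = 16/3 kN·m
Load 2 — applied couple M₀=19 kN·m at a=8/3 m (b=L-a=16/3):
  M_2 = R_Ax - M_A - M₀  [x>a] with R_A=19/6, M_A=0 = (19/6)·6 - 0 - 19 = 0 kN·m
Load 3 — triangular load w₀=12 kN/m (0→w₀ over full span):
  M_3 = 3w₀Lx/20 - w₀L²/30 - w₀x³/(6L) = 3·12·8·6/20 - 12·8²/30 - 12·6³/(6·8) = 34/5 kN·m
Superposition: M = Σ M_i = 182/15 kN·m ≈ 12.133333 kN·m

M(6) = 182/15 kN·m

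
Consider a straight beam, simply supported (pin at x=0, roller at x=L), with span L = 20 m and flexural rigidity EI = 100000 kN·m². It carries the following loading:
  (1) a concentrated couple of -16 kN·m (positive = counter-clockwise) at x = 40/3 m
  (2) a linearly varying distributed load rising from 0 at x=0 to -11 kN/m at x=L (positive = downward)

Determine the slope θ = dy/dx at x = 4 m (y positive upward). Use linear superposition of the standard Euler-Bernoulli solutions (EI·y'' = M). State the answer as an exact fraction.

Load 1 — applied couple M₀=-16 kN·m at a=40/3 m (b=L-a=20/3):
  θ_1 = (M₀x²/(2L)+C₁)/EI  [x≤a] with C₁=M₀(3b²-L²)/(6L)=320/9 = ((-16)·4²/(2·20)+(320/9))/100000 = 41/140625 rad
Load 2 — triangular load w₀=-11 kN/m (0→w₀ over full span):
  θ_2 = -w₀(7L⁴-30L²x²+15x⁴)/(360LEI) = -(-11)·(7·20⁴-30·20²·4²+15·4⁴)/(360·20·100000) = 2002/140625 rad
Superposition: θ = Σ θ_i = 227/15625 rad ≈ 0.014528 rad

θ(4) = 227/15625 rad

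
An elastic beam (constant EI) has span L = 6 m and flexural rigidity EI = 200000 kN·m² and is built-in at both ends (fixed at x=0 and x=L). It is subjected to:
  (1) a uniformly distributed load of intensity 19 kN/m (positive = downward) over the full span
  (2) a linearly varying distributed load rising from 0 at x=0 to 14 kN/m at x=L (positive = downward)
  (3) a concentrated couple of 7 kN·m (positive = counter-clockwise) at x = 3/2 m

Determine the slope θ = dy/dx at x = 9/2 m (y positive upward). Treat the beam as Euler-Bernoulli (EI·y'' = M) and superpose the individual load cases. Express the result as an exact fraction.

θ(9/2) = 13557/64000000 rad

Load 1 — uniform load w=19 kN/m over full span:
  θ_1 = -wx(L-x)(L-2x)/(12EI) = -19·(9/2)·(6-(9/2))·(6-2·(9/2))/(12·200000) = 513/3200000 rad
Load 2 — triangular load w₀=14 kN/m (0→w₀ over full span):
  θ_2 = -w₀(2x(L-x)(L-2x)(x+2L)+x²(L-x)²)/(120LEI) = -14·(2·(9/2)·(6-(9/2))·(6-2·(9/2))·((9/2)+2·6)+(9/2)²·(6-(9/2))²)/(120·6·200000) = 7749/128000000 rad
Load 3 — applied couple M₀=7 kN·m at a=3/2 m (b=L-a=9/2):
  θ_3 = (R_Ax²/2 - M_Ax - M₀(x-a))/EI  [x>a] with R_A=21/16, M_A=-21/16 = ((21/16)·(9/2)²/2 - (-21/16)·(9/2) - 7·((9/2)-(3/2)))/200000 = -231/25600000 rad
Superposition: θ = Σ θ_i = 13557/64000000 rad ≈ 0.000212 rad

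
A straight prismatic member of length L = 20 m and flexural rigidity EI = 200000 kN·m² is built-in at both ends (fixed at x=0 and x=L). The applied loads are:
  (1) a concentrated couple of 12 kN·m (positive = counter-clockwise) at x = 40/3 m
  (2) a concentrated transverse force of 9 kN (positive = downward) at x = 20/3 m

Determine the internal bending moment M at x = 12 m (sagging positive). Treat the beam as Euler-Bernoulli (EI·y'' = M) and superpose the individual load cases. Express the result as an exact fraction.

Load 1 — applied couple M₀=12 kN·m at a=40/3 m (b=L-a=20/3):
  M_1 = R_Ax - M_A  [x≤a] with R_A=4/5, M_A=4 = (4/5)·12 - 4 = 28/5 kN·m
Load 2 — point force P=9 kN at a=20/3 m (b=L-a=40/3):
  M_2 = Pa²(a+3b)(L-x)/L³ - Pa²b/L²  [x>a] = 9·(20/3)²·((20/3)+3·(40/3))·(20-12)/20³ - 9·(20/3)²·(40/3)/20² = 16/3 kN·m
Superposition: M = Σ M_i = 164/15 kN·m ≈ 10.933333 kN·m

M(12) = 164/15 kN·m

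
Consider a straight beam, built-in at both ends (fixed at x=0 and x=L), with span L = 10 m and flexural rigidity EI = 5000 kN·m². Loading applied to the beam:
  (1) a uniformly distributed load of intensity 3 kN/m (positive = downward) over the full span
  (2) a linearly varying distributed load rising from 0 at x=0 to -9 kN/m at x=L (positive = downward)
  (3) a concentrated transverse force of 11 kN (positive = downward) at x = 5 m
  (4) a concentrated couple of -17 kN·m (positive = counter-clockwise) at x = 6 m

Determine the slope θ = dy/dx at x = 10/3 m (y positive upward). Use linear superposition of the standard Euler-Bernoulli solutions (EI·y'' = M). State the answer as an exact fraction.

Load 1 — uniform load w=3 kN/m over full span:
  θ_1 = -wx(L-x)(L-2x)/(12EI) = -3·(10/3)·(10-(10/3))·(10-2·(10/3))/(12·5000) = -1/270 rad
Load 2 — triangular load w₀=-9 kN/m (0→w₀ over full span):
  θ_2 = -w₀(2x(L-x)(L-2x)(x+2L)+x²(L-x)²)/(120LEI) = -(-9)·(2·(10/3)·(10-(10/3))·(10-2·(10/3))·((10/3)+2·10)+(10/3)²·(10-(10/3))²)/(120·10·5000) = 4/675 rad
Load 3 — point force P=11 kN at a=5 m (b=L-a=5):
  θ_3 = -Pb²x(2aL-(3a+b)x)/(2L³EI)  [x≤a] = -11·5²·(10/3)·(2·5·10-(3·5+5)·(10/3))/(2·10³·5000) = -11/3600 rad
Load 4 — applied couple M₀=-17 kN·m at a=6 m (b=L-a=4):
  θ_4 = (R_Ax²/2 - M_Ax)/EI  [x≤a] with R_A=-306/125, M_A=-136/25 = ((-306/125)·(10/3)²/2 - (-136/25)·(10/3))/5000 = 17/18750 rad
Superposition: θ = Σ θ_i = 11/150000 rad ≈ 0.000073 rad

θ(10/3) = 11/150000 rad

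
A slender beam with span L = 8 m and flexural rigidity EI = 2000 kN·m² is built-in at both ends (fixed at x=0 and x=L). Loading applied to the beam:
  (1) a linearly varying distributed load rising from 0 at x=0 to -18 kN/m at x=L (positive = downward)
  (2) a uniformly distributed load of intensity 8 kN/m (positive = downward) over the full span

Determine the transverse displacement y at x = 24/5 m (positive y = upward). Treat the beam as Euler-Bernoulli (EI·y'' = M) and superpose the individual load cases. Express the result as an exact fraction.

Load 1 — triangular load w₀=-18 kN/m (0→w₀ over full span):
  y_1 = -w₀x²(L-x)²(x+2L)/(120LEI) = -(-18)·(24/5)²·(8-(24/5))²·((24/5)+2·8)/(120·8·2000) = 89856/1953125 m
Load 2 — uniform load w=8 kN/m over full span:
  y_2 = -wx²(L-x)²/(24EI) = -8·(24/5)²·(8-(24/5))²/(24·2000) = -3072/78125 m
Superposition: y = Σ y_i = 13056/1953125 m ≈ 0.006685 m

y(24/5) = 13056/1953125 m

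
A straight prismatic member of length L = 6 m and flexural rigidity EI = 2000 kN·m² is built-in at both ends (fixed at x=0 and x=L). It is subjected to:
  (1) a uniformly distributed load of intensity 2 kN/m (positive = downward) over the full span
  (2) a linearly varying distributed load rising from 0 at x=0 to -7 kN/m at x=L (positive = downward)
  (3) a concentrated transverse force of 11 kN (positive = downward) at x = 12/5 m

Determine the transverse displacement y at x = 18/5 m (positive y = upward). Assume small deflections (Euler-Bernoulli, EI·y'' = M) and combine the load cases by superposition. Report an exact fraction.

Load 1 — uniform load w=2 kN/m over full span:
  y_1 = -wx²(L-x)²/(24EI) = -2·(18/5)²·(6-(18/5))²/(24·2000) = -243/78125 m
Load 2 — triangular load w₀=-7 kN/m (0→w₀ over full span):
  y_2 = -w₀x²(L-x)²(x+2L)/(120LEI) = -(-7)·(18/5)²·(6-(18/5))²·((18/5)+2·6)/(120·6·2000) = 22113/3906250 m
Load 3 — point force P=11 kN at a=12/5 m (b=L-a=18/5):
  y_3 = -Pa²(L-x)²(3bL-(3b+a)(L-x))/(6L³EI)  [x>a] = -11·(12/5)²·(6-(18/5))²·(3·(18/5)·6-(3·(18/5)+(12/5))·(6-(18/5)))/(6·6³·2000) = -9108/1953125 m
Superposition: y = Σ y_i = -8253/3906250 m ≈ -0.002113 m

y(18/5) = -8253/3906250 m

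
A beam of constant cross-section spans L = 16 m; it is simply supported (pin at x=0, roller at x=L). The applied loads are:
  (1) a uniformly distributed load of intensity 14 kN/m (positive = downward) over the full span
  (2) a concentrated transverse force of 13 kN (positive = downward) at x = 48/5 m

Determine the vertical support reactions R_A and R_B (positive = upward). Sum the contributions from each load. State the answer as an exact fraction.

R_A = 586/5 kN, R_B = 599/5 kN

Load 1 — uniform load w=14 kN/m over full span:
  R_A = wL/2 = 14·16/2 = 112 kN
  R_B = wL/2 = 14·16/2 = 112 kN
Load 2 — point force P=13 kN at a=48/5 m (b=L-a=32/5):
  R_A = Pb/L = 13·(32/5)/16 = 26/5 kN
  R_B = Pa/L = 13·(48/5)/16 = 39/5 kN
Superposition: R_A = 586/5 kN, R_B = 599/5 kN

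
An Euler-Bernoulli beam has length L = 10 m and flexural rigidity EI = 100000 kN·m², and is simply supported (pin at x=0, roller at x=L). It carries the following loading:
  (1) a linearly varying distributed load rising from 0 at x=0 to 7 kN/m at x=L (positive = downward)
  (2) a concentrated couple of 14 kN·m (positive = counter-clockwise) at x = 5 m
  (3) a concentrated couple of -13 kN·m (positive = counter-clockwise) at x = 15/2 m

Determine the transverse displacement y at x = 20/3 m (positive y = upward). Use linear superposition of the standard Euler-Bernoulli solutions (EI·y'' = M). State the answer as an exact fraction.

Load 1 — triangular load w₀=7 kN/m (0→w₀ over full span):
  y_1 = -w₀x(7L⁴-10L²x²+3x⁴)/(360LEI) = -7·(20/3)·(7·10⁴-10·10²·(20/3)²+3·(20/3)⁴)/(360·10·100000) = -119/29160 m
Load 2 — applied couple M₀=14 kN·m at a=5 m (b=L-a=5):
  y_2 = (M₀x³/(6L)-M₀(x-a)²/2+C₁x)/EI  [x>a] with C₁=M₀(3b²-L²)/(6L)=-35/6 = (14·(20/3)³/(6·10)-14·((20/3)-5)²/2+(-35/6)·(20/3))/100000 = 7/64800 m
Load 3 — applied couple M₀=-13 kN·m at a=15/2 m (b=L-a=5/2):
  y_3 = (M₀x³/(6L)+C₁x)/EI  [x≤a] with C₁=M₀(3b²-L²)/(6L)=845/48 = ((-13)·(20/3)³/(6·10)+(845/48)·(20/3))/100000 = 689/1296000 m
Superposition: y = Σ y_i = -40139/11664000 m ≈ -0.003441 m

y(20/3) = -40139/11664000 m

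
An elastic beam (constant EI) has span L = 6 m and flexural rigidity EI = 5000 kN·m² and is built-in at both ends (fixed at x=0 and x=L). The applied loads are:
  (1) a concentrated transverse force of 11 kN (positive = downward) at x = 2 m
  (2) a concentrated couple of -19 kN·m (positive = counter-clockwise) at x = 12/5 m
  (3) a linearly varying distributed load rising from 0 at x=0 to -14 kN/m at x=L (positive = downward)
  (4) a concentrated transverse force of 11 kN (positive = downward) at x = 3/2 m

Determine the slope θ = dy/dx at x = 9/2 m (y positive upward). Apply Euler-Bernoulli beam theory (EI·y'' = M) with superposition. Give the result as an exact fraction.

θ(9/2) = -8229/32000000 rad

Load 1 — point force P=11 kN at a=2 m (b=L-a=4):
  θ_1 = Pa²(L-x)(2bL-(3b+a)(L-x))/(2L³EI)  [x>a] = 11·2²·(6-(9/2))·(2·4·6-(3·4+2)·(6-(9/2)))/(2·6³·5000) = 33/40000 rad
Load 2 — applied couple M₀=-19 kN·m at a=12/5 m (b=L-a=18/5):
  θ_2 = (R_Ax²/2 - M_Ax - M₀(x-a))/EI  [x>a] with R_A=-114/25, M_A=-57/25 = ((-114/25)·(9/2)²/2 - (-57/25)·(9/2) - (-19)·((9/2)-(12/5)))/5000 = 399/500000 rad
Load 3 — triangular load w₀=-14 kN/m (0→w₀ over full span):
  θ_3 = -w₀(2x(L-x)(L-2x)(x+2L)+x²(L-x)²)/(120LEI) = -(-14)·(2·(9/2)·(6-(9/2))·(6-2·(9/2))·((9/2)+2·6)+(9/2)²·(6-(9/2))²)/(120·6·5000) = -7749/3200000 rad
Load 4 — point force P=11 kN at a=3/2 m (b=L-a=9/2):
  θ_4 = Pa²(L-x)(2bL-(3b+a)(L-x))/(2L³EI)  [x>a] = 11·(3/2)²·(6-(9/2))·(2·(9/2)·6-(3·(9/2)+(3/2))·(6-(9/2)))/(2·6³·5000) = 693/1280000 rad
Superposition: θ = Σ θ_i = -8229/32000000 rad ≈ -0.000257 rad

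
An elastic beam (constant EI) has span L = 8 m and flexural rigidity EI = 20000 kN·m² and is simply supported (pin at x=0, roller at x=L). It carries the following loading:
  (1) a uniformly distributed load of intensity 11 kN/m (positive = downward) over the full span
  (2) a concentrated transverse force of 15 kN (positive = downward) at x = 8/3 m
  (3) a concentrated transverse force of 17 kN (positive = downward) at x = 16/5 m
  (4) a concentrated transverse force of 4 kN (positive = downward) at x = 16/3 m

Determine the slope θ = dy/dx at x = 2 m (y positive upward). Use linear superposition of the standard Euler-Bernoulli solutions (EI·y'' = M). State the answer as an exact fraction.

θ(2) = -1315237/101250000 rad

Load 1 — uniform load w=11 kN/m over full span:
  θ_1 = -w(L³-6Lx²+4x³)/(24EI) = -11·(8³-6·8·2²+4·2³)/(24·20000) = -121/15000 rad
Load 2 — point force P=15 kN at a=8/3 m (b=L-a=16/3):
  θ_2 = -Pb(L²-b²-3x²)/(6LEI)  [x≤a] = -15·(16/3)·(8²-(16/3)²-3·2²)/(6·8·20000) = -53/27000 rad
Load 3 — point force P=17 kN at a=16/5 m (b=L-a=24/5):
  θ_3 = -Pb(L²-b²-3x²)/(6LEI)  [x≤a] = -17·(24/5)·(8²-(24/5)²-3·2²)/(6·8·20000) = -3077/1250000 rad
Load 4 — point force P=4 kN at a=16/3 m (b=L-a=8/3):
  θ_4 = -Pb(L²-b²-3x²)/(6LEI)  [x≤a] = -4·(8/3)·(8²-(8/3)²-3·2²)/(6·8·20000) = -101/202500 rad
Superposition: θ = Σ θ_i = -1315237/101250000 rad ≈ -0.012990 rad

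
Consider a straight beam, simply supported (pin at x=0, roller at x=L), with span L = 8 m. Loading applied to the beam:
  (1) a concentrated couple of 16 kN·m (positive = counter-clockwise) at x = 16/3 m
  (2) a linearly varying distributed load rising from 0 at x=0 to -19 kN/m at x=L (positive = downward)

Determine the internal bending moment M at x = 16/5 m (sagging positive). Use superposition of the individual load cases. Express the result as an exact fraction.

Load 1 — applied couple M₀=16 kN·m at a=16/3 m (b=L-a=8/3):
  M_1 = M₀x/L  [x≤a] = 16·(16/5)/8 = 32/5 kN·m
Load 2 — triangular load w₀=-19 kN/m (0→w₀ over full span):
  M_2 = w₀Lx/6 - w₀x³/(6L) = (-19)·8·(16/5)/6 - (-19)·(16/5)³/(6·8) = -8512/125 kN·m
Superposition: M = Σ M_i = -7712/125 kN·m ≈ -61.696000 kN·m

M(16/5) = -7712/125 kN·m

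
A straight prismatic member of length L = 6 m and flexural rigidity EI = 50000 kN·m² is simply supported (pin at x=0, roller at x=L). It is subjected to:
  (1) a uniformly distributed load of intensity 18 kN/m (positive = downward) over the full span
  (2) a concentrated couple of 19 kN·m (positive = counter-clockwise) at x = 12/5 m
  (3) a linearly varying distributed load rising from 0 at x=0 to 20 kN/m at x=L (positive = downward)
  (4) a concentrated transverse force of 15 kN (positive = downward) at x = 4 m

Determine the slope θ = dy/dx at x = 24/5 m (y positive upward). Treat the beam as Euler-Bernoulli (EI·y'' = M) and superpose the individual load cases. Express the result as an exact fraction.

θ(24/5) = 20579/4687500 rad

Load 1 — uniform load w=18 kN/m over full span:
  θ_1 = -w(L³-6Lx²+4x³)/(24EI) = -18·(6³-6·6·(24/5)²+4·(24/5)³)/(24·50000) = 8019/3125000 rad
Load 2 — applied couple M₀=19 kN·m at a=12/5 m (b=L-a=18/5):
  θ_2 = (M₀x²/(2L)-M₀(x-a)+C₁)/EI  [x>a] with C₁=M₀(3b²-L²)/(6L)=38/25 = (19·(24/5)²/(2·6)-19·((24/5)-(12/5))+(38/25))/50000 = -19/125000 rad
Load 3 — triangular load w₀=20 kN/m (0→w₀ over full span):
  θ_3 = -w₀(7L⁴-30L²x²+15x⁴)/(360LEI) = -20·(7·6⁴-30·6²·(24/5)²+15·(24/5)⁴)/(360·6·50000) = 2271/1562500 rad
Load 4 — point force P=15 kN at a=4 m (b=L-a=2):
  θ_4 = -Pa(2L²-6Lx+3x²+a²)/(6LEI)  [x>a] = -15·4·(2·6²-6·6·(24/5)+3·(24/5)²+4²)/(6·6·50000) = 49/93750 rad
Superposition: θ = Σ θ_i = 20579/4687500 rad ≈ 0.004390 rad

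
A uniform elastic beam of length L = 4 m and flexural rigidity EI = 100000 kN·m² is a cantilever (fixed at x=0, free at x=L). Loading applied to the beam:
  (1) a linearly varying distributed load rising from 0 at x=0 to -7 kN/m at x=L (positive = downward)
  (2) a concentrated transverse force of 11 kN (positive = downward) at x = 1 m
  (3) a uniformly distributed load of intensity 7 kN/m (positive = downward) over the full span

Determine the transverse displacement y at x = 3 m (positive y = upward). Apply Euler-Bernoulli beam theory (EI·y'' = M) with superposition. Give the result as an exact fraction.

y(3) = -26759/48000000 m

Load 1 — triangular load w₀=-7 kN/m (0→w₀ over full span):
  y_1 = (w₀Lx³/12-w₀L²x²/6-w₀x⁵/(120L))/EI = ((-7)·4·3³/12-(-7)·4²·3²/6-(-7)·3⁵/(120·4))/100000 = 17367/16000000 m
Load 2 — point force P=11 kN at a=1 m (b=L-a=3):
  y_2 = -Pa²(3x-a)/(6EI)  [x>a] = -11·1²·(3·3-1)/(6·100000) = -11/75000 m
Load 3 — uniform load w=7 kN/m over full span:
  y_3 = -wx²(x²-4Lx+6L²)/(24EI) = -7·3²·(3²-4·4·3+6·4²)/(24·100000) = -1197/800000 m
Superposition: y = Σ y_i = -26759/48000000 m ≈ -0.000557 m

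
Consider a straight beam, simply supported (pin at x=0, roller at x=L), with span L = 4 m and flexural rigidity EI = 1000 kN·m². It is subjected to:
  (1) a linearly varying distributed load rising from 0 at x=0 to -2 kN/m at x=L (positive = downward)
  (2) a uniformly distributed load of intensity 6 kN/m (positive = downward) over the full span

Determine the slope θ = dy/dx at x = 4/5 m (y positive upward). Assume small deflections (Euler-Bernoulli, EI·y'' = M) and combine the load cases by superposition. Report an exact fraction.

Load 1 — triangular load w₀=-2 kN/m (0→w₀ over full span):
  θ_1 = -w₀(7L⁴-30L²x²+15x⁴)/(360LEI) = -(-2)·(7·4⁴-30·4²·(4/5)²+15·(4/5)⁴)/(360·4·1000) = 1456/703125 rad
Load 2 — uniform load w=6 kN/m over full span:
  θ_2 = -w(L³-6Lx²+4x³)/(24EI) = -6·(4³-6·4·(4/5)²+4·(4/5)³)/(24·1000) = -198/15625 rad
Superposition: θ = Σ θ_i = -7454/703125 rad ≈ -0.010601 rad

θ(4/5) = -7454/703125 rad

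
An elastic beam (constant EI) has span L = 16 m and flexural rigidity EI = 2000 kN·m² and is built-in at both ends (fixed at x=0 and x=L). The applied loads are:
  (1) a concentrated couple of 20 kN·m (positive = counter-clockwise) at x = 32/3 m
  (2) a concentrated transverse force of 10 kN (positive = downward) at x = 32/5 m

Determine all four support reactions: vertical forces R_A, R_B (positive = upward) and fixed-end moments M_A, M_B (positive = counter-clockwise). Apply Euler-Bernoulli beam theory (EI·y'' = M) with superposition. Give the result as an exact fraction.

R_A = 611/75 kN, M_A = 2228/75 kN·m, R_B = 139/75 kN, M_B = -384/25 kN·m

Load 1 — applied couple M₀=20 kN·m at a=32/3 m (b=L-a=16/3):
  R_A = 6M₀ab/L³ = 6·20·(32/3)·(16/3)/16³ = 5/3 kN
  M_A = M₀b(2a-b)/L² = 20·(16/3)·(2·(32/3)-(16/3))/16² = 20/3 kN·m
  R_B = -6M₀ab/L³ = -6·20·(32/3)·(16/3)/16³ = -5/3 kN
  M_B = M₀a(2b-a)/L² = 20·(32/3)·(2·(16/3)-(32/3))/16² = 0 kN·m
Load 2 — point force P=10 kN at a=32/5 m (b=L-a=48/5):
  R_A = Pb²(3a+b)/L³ = 10·(48/5)²·(3·(32/5)+(48/5))/16³ = 162/25 kN
  M_A = Pab²/L² = 10·(32/5)·(48/5)²/16² = 576/25 kN·m
  R_B = Pa²(a+3b)/L³ = 10·(32/5)²·((32/5)+3·(48/5))/16³ = 88/25 kN
  M_B = -Pa²b/L² = -10·(32/5)²·(48/5)/16² = -384/25 kN·m
Superposition: R_A = 611/75 kN, M_A = 2228/75 kN·m, R_B = 139/75 kN, M_B = -384/25 kN·m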